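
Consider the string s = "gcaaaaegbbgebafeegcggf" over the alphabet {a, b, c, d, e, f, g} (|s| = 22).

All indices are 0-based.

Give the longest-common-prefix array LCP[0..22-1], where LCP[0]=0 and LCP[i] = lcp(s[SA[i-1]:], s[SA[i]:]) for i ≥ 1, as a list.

rank | idx | suffix
   0 |   2 | aaaaegbbgebafeegcggf
   1 |   3 | aaaegbbgebafeegcggf
   2 |   4 | aaegbbgebafeegcggf
   3 |   5 | aegbbgebafeegcggf
   4 |  13 | afeegcggf
   5 |  12 | bafeegcggf
   6 |   8 | bbgebafeegcggf
   7 |   9 | bgebafeegcggf
   8 |   1 | caaaaegbbgebafeegcggf
   9 |  18 | cggf
  10 |  11 | ebafeegcggf
  11 |  15 | eegcggf
  12 |   6 | egbbgebafeegcggf
  13 |  16 | egcggf
  14 |  21 | f
  15 |  14 | feegcggf
  16 |   7 | gbbgebafeegcggf
  17 |   0 | gcaaaaegbbgebafeegcggf
  18 |  17 | gcggf
  19 |  10 | gebafeegcggf
  20 |  20 | gf
  21 |  19 | ggf

SA = [2, 3, 4, 5, 13, 12, 8, 9, 1, 18, 11, 15, 6, 16, 21, 14, 7, 0, 17, 10, 20, 19]
i: (SA[i-1],SA[i]) lcp shared
  1: (2,3) 3 'aaa'
  2: (3,4) 2 'aa'
  3: (4,5) 1 'a'
  4: (5,13) 1 'a'
  5: (13,12) 0 ''
  6: (12,8) 1 'b'
  7: (8,9) 1 'b'
  8: (9,1) 0 ''
  9: (1,18) 1 'c'
  10: (18,11) 0 ''
  11: (11,15) 1 'e'
  12: (15,6) 1 'e'
  13: (6,16) 2 'eg'
  14: (16,21) 0 ''
  15: (21,14) 1 'f'
  16: (14,7) 0 ''
  17: (7,0) 1 'g'
  18: (0,17) 2 'gc'
  19: (17,10) 1 'g'
  20: (10,20) 1 'g'
  21: (20,19) 1 'g'

[0, 3, 2, 1, 1, 0, 1, 1, 0, 1, 0, 1, 1, 2, 0, 1, 0, 1, 2, 1, 1, 1]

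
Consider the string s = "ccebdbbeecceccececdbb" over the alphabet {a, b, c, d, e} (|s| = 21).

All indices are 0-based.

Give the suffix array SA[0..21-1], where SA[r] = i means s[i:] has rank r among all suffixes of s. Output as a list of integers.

rank→(start, suffix):
  0 → (20, 'b')
  1 → (19, 'bb')
  2 → (5, 'bbeecceccececdbb')
  3 → (3, 'bdbbeecceccececdbb')
  4 → (6, 'beecceccececdbb')
  5 → (0, 'ccebdbbeecceccececdbb')
  6 → (9, 'cceccececdbb')
  7 → (12, 'ccececdbb')
  8 → (17, 'cdbb')
  9 → (1, 'cebdbbeecceccececdbb')
  10 → (10, 'ceccececdbb')
  11 → (15, 'cecdbb')
  12 → (13, 'cececdbb')
  13 → (18, 'dbb')
  14 → (4, 'dbbeecceccececdbb')
  15 → (2, 'ebdbbeecceccececdbb')
  16 → (8, 'ecceccececdbb')
  17 → (11, 'eccececdbb')
  18 → (16, 'ecdbb')
  19 → (14, 'ececdbb')
  20 → (7, 'eecceccececdbb')

[20, 19, 5, 3, 6, 0, 9, 12, 17, 1, 10, 15, 13, 18, 4, 2, 8, 11, 16, 14, 7]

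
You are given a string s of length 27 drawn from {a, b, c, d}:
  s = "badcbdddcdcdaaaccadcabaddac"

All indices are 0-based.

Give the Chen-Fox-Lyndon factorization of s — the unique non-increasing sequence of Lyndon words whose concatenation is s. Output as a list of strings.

emit factor 1: 'b' (i=0, period=1)
emit factor 2: 'adcbdddcdcd' (i=1, period=11)
emit factor 3: 'aaaccadcabaddac' (i=12, period=15)

["b", "adcbdddcdcd", "aaaccadcabaddac"]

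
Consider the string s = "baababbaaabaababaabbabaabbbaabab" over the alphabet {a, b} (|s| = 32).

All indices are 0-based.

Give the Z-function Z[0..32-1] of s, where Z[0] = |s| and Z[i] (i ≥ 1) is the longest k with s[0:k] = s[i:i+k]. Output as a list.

[32, 0, 0, 2, 0, 1, 3, 0, 0, 0, 6, 0, 0, 2, 0, 4, 0, 0, 1, 2, 0, 4, 0, 0, 1, 1, 6, 0, 0, 2, 0, 1]

Z[0]=32
i=1: fresh scan; Z[1]=0
i=2: fresh scan; Z[2]=0
i=3: fresh scan; Z[3]=2 scan→box=[3,5)
i=4: min(r-i=1, Z[1]=0)=0; Z[4]=0
i=5: fresh scan; Z[5]=1 scan→box=[5,6)
i=6: fresh scan; Z[6]=3 scan→box=[6,9)
i=7: min(r-i=2, Z[1]=0)=0; Z[7]=0
i=8: min(r-i=1, Z[2]=0)=0; Z[8]=0
i=9: fresh scan; Z[9]=0
i=10: fresh scan; Z[10]=6 scan→box=[10,16)
i=11: min(r-i=5, Z[1]=0)=0; Z[11]=0
i=12: min(r-i=4, Z[2]=0)=0; Z[12]=0
i=13: min(r-i=3, Z[3]=2)=2; Z[13]=2
i=14: min(r-i=2, Z[4]=0)=0; Z[14]=0
i=15: min(r-i=1, Z[5]=1)=1; Z[15]=4 scan→box=[15,19)
i=16: min(r-i=3, Z[1]=0)=0; Z[16]=0
i=17: min(r-i=2, Z[2]=0)=0; Z[17]=0
i=18: min(r-i=1, Z[3]=2)=1; Z[18]=1
i=19: fresh scan; Z[19]=2 scan→box=[19,21)
i=20: min(r-i=1, Z[1]=0)=0; Z[20]=0
i=21: fresh scan; Z[21]=4 scan→box=[21,25)
i=22: min(r-i=3, Z[1]=0)=0; Z[22]=0
i=23: min(r-i=2, Z[2]=0)=0; Z[23]=0
i=24: min(r-i=1, Z[3]=2)=1; Z[24]=1
i=25: fresh scan; Z[25]=1 scan→box=[25,26)
i=26: fresh scan; Z[26]=6 scan→box=[26,32)
i=27: min(r-i=5, Z[1]=0)=0; Z[27]=0
i=28: min(r-i=4, Z[2]=0)=0; Z[28]=0
i=29: min(r-i=3, Z[3]=2)=2; Z[29]=2
i=30: min(r-i=2, Z[4]=0)=0; Z[30]=0
i=31: min(r-i=1, Z[5]=1)=1; Z[31]=1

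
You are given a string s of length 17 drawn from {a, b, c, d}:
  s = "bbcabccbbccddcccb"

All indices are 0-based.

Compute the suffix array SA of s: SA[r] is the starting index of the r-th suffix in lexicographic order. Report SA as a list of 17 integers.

[3, 16, 0, 7, 1, 4, 8, 2, 15, 6, 14, 5, 13, 9, 10, 12, 11]

rank | idx | suffix
   0 |   3 | abccbbccddcccb
   1 |  16 | b
   2 |   0 | bbcabccbbccddcccb
   3 |   7 | bbccddcccb
   4 |   1 | bcabccbbccddcccb
   5 |   4 | bccbbccddcccb
   6 |   8 | bccddcccb
   7 |   2 | cabccbbccddcccb
   8 |  15 | cb
   9 |   6 | cbbccddcccb
  10 |  14 | ccb
  11 |   5 | ccbbccddcccb
  12 |  13 | cccb
  13 |   9 | ccddcccb
  14 |  10 | cddcccb
  15 |  12 | dcccb
  16 |  11 | ddcccb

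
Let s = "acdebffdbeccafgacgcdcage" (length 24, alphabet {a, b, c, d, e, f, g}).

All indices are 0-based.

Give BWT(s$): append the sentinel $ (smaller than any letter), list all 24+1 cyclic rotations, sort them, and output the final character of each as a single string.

e$gccdecdegaafccgdbfbafca

rank  rotation                   last
    0  $acdebffdbeccafgacgcdcage  e
    1  acdebffdbeccafgacgcdcage$  $
    2  acgcdcage$acdebffdbeccafg  g
    3  afgacgcdcage$acdebffdbecc  c
    4  age$acdebffdbeccafgacgcdc  c
    5  beccafgacgcdcage$acdebffd  d
    6  bffdbeccafgacgcdcage$acde  e
    7  cafgacgcdcage$acdebffdbec  c
    8  cage$acdebffdbeccafgacgcd  d
    9  ccafgacgcdcage$acdebffdbe  e
   10  cdcage$acdebffdbeccafgacg  g
   11  cdebffdbeccafgacgcdcage$a  a
   12  cgcdcage$acdebffdbeccafga  a
   13  dbeccafgacgcdcage$acdebff  f
   14  dcage$acdebffdbeccafgacgc  c
   15  debffdbeccafgacgcdcage$ac  c
   16  e$acdebffdbeccafgacgcdcag  g
   17  ebffdbeccafgacgcdcage$acd  d
   18  eccafgacgcdcage$acdebffdb  b
   19  fdbeccafgacgcdcage$acdebf  f
   20  ffdbeccafgacgcdcage$acdeb  b
   21  fgacgcdcage$acdebffdbecca  a
   22  gacgcdcage$acdebffdbeccaf  f
   23  gcdcage$acdebffdbeccafgac  c
   24  ge$acdebffdbeccafgacgcdca  a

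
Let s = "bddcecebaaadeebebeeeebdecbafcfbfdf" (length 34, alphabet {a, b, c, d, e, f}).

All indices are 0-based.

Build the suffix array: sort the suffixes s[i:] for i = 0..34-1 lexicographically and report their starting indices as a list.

[8, 9, 10, 26, 7, 25, 0, 21, 14, 16, 30, 24, 5, 3, 28, 2, 1, 22, 11, 32, 6, 20, 13, 15, 23, 4, 19, 12, 18, 17, 33, 29, 27, 31]

rank→(start, suffix):
  0 → (8, 'aaadeebebeeeebdecbafcfbfdf')
  1 → (9, 'aadeebebeeeebdecbafcfbfdf')
  2 → (10, 'adeebebeeeebdecbafcfbfdf')
  3 → (26, 'afcfbfdf')
  4 → (7, 'baaadeebebeeeebdecbafcfbfdf')
  5 → (25, 'bafcfbfdf')
  6 → (0, 'bddcecebaaadeebebeeeebdecbafcfbfdf')
  7 → (21, 'bdecbafcfbfdf')
  8 → (14, 'bebeeeebdecbafcfbfdf')
  9 → (16, 'beeeebdecbafcfbfdf')
  10 → (30, 'bfdf')
  11 → (24, 'cbafcfbfdf')
  12 → (5, 'cebaaadeebebeeeebdecbafcfbfdf')
  13 → (3, 'cecebaaadeebebeeeebdecbafcfbfdf')
  14 → (28, 'cfbfdf')
  15 → (2, 'dcecebaaadeebebeeeebdecbafcfbfdf')
  16 → (1, 'ddcecebaaadeebebeeeebdecbafcfbfdf')
  17 → (22, 'decbafcfbfdf')
  18 → (11, 'deebebeeeebdecbafcfbfdf')
  19 → (32, 'df')
  20 → (6, 'ebaaadeebebeeeebdecbafcfbfdf')
  21 → (20, 'ebdecbafcfbfdf')
  22 → (13, 'ebebeeeebdecbafcfbfdf')
  23 → (15, 'ebeeeebdecbafcfbfdf')
  24 → (23, 'ecbafcfbfdf')
  25 → (4, 'ecebaaadeebebeeeebdecbafcfbfdf')
  26 → (19, 'eebdecbafcfbfdf')
  27 → (12, 'eebebeeeebdecbafcfbfdf')
  28 → (18, 'eeebdecbafcfbfdf')
  29 → (17, 'eeeebdecbafcfbfdf')
  30 → (33, 'f')
  31 → (29, 'fbfdf')
  32 → (27, 'fcfbfdf')
  33 → (31, 'fdf')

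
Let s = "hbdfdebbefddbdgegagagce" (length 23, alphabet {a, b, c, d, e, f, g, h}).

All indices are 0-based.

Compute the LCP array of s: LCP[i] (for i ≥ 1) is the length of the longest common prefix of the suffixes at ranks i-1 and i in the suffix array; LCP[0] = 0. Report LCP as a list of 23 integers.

rank→(start, suffix):
  0 → (17, 'agagce')
  1 → (19, 'agce')
  2 → (6, 'bbefddbdgegagagce')
  3 → (1, 'bdfdebbefddbdgegagagce')
  4 → (12, 'bdgegagagce')
  5 → (7, 'befddbdgegagagce')
  6 → (21, 'ce')
  7 → (11, 'dbdgegagagce')
  8 → (10, 'ddbdgegagagce')
  9 → (4, 'debbefddbdgegagagce')
  10 → (2, 'dfdebbefddbdgegagagce')
  11 → (13, 'dgegagagce')
  12 → (22, 'e')
  13 → (5, 'ebbefddbdgegagagce')
  14 → (8, 'efddbdgegagagce')
  15 → (15, 'egagagce')
  16 → (9, 'fddbdgegagagce')
  17 → (3, 'fdebbefddbdgegagagce')
  18 → (16, 'gagagce')
  19 → (18, 'gagce')
  20 → (20, 'gce')
  21 → (14, 'gegagagce')
  22 → (0, 'hbdfdebbefddbdgegagagce')

SA = [17, 19, 6, 1, 12, 7, 21, 11, 10, 4, 2, 13, 22, 5, 8, 15, 9, 3, 16, 18, 20, 14, 0]
[i] adj suffixes → lcp
  [1] 17/19 → 2 ('ag')
  [2] 19/6 → 0 ('')
  [3] 6/1 → 1 ('b')
  [4] 1/12 → 2 ('bd')
  [5] 12/7 → 1 ('b')
  [6] 7/21 → 0 ('')
  [7] 21/11 → 0 ('')
  [8] 11/10 → 1 ('d')
  [9] 10/4 → 1 ('d')
  [10] 4/2 → 1 ('d')
  [11] 2/13 → 1 ('d')
  [12] 13/22 → 0 ('')
  [13] 22/5 → 1 ('e')
  [14] 5/8 → 1 ('e')
  [15] 8/15 → 1 ('e')
  [16] 15/9 → 0 ('')
  [17] 9/3 → 2 ('fd')
  [18] 3/16 → 0 ('')
  [19] 16/18 → 3 ('gag')
  [20] 18/20 → 1 ('g')
  [21] 20/14 → 1 ('g')
  [22] 14/0 → 0 ('')

[0, 2, 0, 1, 2, 1, 0, 0, 1, 1, 1, 1, 0, 1, 1, 1, 0, 2, 0, 3, 1, 1, 0]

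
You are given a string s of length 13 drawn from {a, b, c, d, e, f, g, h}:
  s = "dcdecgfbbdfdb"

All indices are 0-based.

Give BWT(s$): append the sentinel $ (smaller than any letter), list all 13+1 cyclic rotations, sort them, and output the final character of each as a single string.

bdfbdef$cbdgdc

rank  rotation        last
    0  $dcdecgfbbdfdb  b
    1  b$dcdecgfbbdfd  d
    2  bbdfdb$dcdecgf  f
    3  bdfdb$dcdecgfb  b
    4  cdecgfbbdfdb$d  d
    5  cgfbbdfdb$dcde  e
    6  db$dcdecgfbbdf  f
    7  dcdecgfbbdfdb$  $
    8  decgfbbdfdb$dc  c
    9  dfdb$dcdecgfbb  b
   10  ecgfbbdfdb$dcd  d
   11  fbbdfdb$dcdecg  g
   12  fdb$dcdecgfbbd  d
   13  gfbbdfdb$dcdec  c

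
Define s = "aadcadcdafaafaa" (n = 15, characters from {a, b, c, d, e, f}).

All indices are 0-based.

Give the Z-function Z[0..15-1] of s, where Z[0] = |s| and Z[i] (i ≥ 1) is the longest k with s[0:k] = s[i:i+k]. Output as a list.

[15, 1, 0, 0, 1, 0, 0, 0, 1, 0, 2, 1, 0, 2, 1]

Z[0]=15
i=1: i≥r, start 0; Z[1]=1 extend→box=[1,2)
i=2: i≥r, start 0; Z[2]=0
i=3: i≥r, start 0; Z[3]=0
i=4: i≥r, start 0; Z[4]=1 extend→box=[4,5)
i=5: i≥r, start 0; Z[5]=0
i=6: i≥r, start 0; Z[6]=0
i=7: i≥r, start 0; Z[7]=0
i=8: i≥r, start 0; Z[8]=1 extend→box=[8,9)
i=9: i≥r, start 0; Z[9]=0
i=10: i≥r, start 0; Z[10]=2 extend→box=[10,12)
i=11: min(r-i=1, Z[1]=1)=1; Z[11]=1
i=12: i≥r, start 0; Z[12]=0
i=13: i≥r, start 0; Z[13]=2 extend→box=[13,15)
i=14: min(r-i=1, Z[1]=1)=1; Z[14]=1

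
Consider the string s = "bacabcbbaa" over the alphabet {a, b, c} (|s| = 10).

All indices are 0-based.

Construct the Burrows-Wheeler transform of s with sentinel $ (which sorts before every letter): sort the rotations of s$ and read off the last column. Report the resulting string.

aabcbb$caab

rank  rotation     last
    0  $bacabcbbaa  a
    1  a$bacabcbba  a
    2  aa$bacabcbb  b
    3  abcbbaa$bac  c
    4  acabcbbaa$b  b
    5  baa$bacabcb  b
    6  bacabcbbaa$  $
    7  bbaa$bacabc  c
    8  bcbbaa$baca  a
    9  cabcbbaa$ba  a
   10  cbbaa$bacab  b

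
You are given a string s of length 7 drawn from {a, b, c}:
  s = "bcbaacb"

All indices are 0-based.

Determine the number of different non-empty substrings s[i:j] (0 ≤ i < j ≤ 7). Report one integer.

23

rank→(start, suffix):
  0 → (3, 'aacb')
  1 → (4, 'acb')
  2 → (6, 'b')
  3 → (2, 'baacb')
  4 → (0, 'bcbaacb')
  5 → (5, 'cb')
  6 → (1, 'cbaacb')

SA = [3, 4, 6, 2, 0, 5, 1]
rank  pair      lcp
   1  s[3:],s[4:]  1  'a'
   2  s[4:],s[6:]  0  ''
   3  s[6:],s[2:]  1  'b'
   4  s[2:],s[0:]  1  'b'
   5  s[0:],s[5:]  0  ''
   6  s[5:],s[1:]  2  'cb'

n(n+1)/2 = 7·8/2 = 28
Σ LCP = 0 + 1 + 0 + 1 + 1 + 0 + 2 = 5
distinct = 28 − 5 = 23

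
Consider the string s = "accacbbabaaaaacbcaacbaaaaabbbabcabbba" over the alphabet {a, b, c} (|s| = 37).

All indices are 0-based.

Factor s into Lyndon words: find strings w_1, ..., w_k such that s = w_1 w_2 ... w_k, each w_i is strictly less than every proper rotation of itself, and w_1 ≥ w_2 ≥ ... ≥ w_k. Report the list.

emit factor 1: 'acc' (i=0, period=3)
emit factor 2: 'acbb' (i=3, period=4)
emit factor 3: 'ab' (i=7, period=2)
emit factor 4: 'aaaaacbcaacb' (i=9, period=12)
emit factor 5: 'aaaaabbbabcabbb' (i=21, period=15)
emit factor 6: 'a' (i=36, period=1)

["acc", "acbb", "ab", "aaaaacbcaacb", "aaaaabbbabcabbb", "a"]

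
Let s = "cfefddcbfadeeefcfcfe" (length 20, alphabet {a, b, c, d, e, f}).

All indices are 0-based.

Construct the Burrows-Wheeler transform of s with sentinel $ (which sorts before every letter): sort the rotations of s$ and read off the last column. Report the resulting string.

rank  rotation               last
    0  $cfefddcbfadeeefcfcfe  e
    1  adeeefcfcfe$cfefddcbf  f
    2  bfadeeefcfcfe$cfefddc  c
    3  cbfadeeefcfcfe$cfefdd  d
    4  cfcfe$cfefddcbfadeeef  f
    5  cfe$cfefddcbfadeeefcf  f
    6  cfefddcbfadeeefcfcfe$  $
    7  dcbfadeeefcfcfe$cfefd  d
    8  ddcbfadeeefcfcfe$cfef  f
    9  deeefcfcfe$cfefddcbfa  a
   10  e$cfefddcbfadeeefcfcf  f
   11  eeefcfcfe$cfefddcbfad  d
   12  eefcfcfe$cfefddcbfade  e
   13  efcfcfe$cfefddcbfadee  e
   14  efddcbfadeeefcfcfe$cf  f
   15  fadeeefcfcfe$cfefddcb  b
   16  fcfcfe$cfefddcbfadeee  e
   17  fcfe$cfefddcbfadeeefc  c
   18  fddcbfadeeefcfcfe$cfe  e
   19  fe$cfefddcbfadeeefcfc  c
   20  fefddcbfadeeefcfcfe$c  c

efcdff$dfafdeefbececc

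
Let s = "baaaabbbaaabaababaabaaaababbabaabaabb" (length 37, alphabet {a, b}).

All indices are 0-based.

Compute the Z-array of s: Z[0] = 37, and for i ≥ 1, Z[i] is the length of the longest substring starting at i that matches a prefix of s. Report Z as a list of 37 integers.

[37, 0, 0, 0, 0, 1, 1, 4, 0, 0, 0, 3, 0, 0, 2, 0, 3, 0, 0, 6, 0, 0, 0, 0, 2, 0, 1, 2, 0, 3, 0, 0, 3, 0, 0, 1, 1]

Z[0]=37
i=1: fresh scan; Z[1]=0
i=2: fresh scan; Z[2]=0
i=3: fresh scan; Z[3]=0
i=4: fresh scan; Z[4]=0
i=5: fresh scan; Z[5]=1 scan→box=[5,6)
i=6: fresh scan; Z[6]=1 scan→box=[6,7)
i=7: fresh scan; Z[7]=4 scan→box=[7,11)
i=8: min(r-i=3, Z[1]=0)=0; Z[8]=0
i=9: min(r-i=2, Z[2]=0)=0; Z[9]=0
i=10: min(r-i=1, Z[3]=0)=0; Z[10]=0
i=11: fresh scan; Z[11]=3 scan→box=[11,14)
i=12: min(r-i=2, Z[1]=0)=0; Z[12]=0
i=13: min(r-i=1, Z[2]=0)=0; Z[13]=0
i=14: fresh scan; Z[14]=2 scan→box=[14,16)
i=15: min(r-i=1, Z[1]=0)=0; Z[15]=0
i=16: fresh scan; Z[16]=3 scan→box=[16,19)
i=17: min(r-i=2, Z[1]=0)=0; Z[17]=0
i=18: min(r-i=1, Z[2]=0)=0; Z[18]=0
i=19: fresh scan; Z[19]=6 scan→box=[19,25)
i=20: min(r-i=5, Z[1]=0)=0; Z[20]=0
i=21: min(r-i=4, Z[2]=0)=0; Z[21]=0
i=22: min(r-i=3, Z[3]=0)=0; Z[22]=0
i=23: min(r-i=2, Z[4]=0)=0; Z[23]=0
i=24: min(r-i=1, Z[5]=1)=1; Z[24]=2 scan→box=[24,26)
i=25: min(r-i=1, Z[1]=0)=0; Z[25]=0
i=26: fresh scan; Z[26]=1 scan→box=[26,27)
i=27: fresh scan; Z[27]=2 scan→box=[27,29)
i=28: min(r-i=1, Z[1]=0)=0; Z[28]=0
i=29: fresh scan; Z[29]=3 scan→box=[29,32)
i=30: min(r-i=2, Z[1]=0)=0; Z[30]=0
i=31: min(r-i=1, Z[2]=0)=0; Z[31]=0
i=32: fresh scan; Z[32]=3 scan→box=[32,35)
i=33: min(r-i=2, Z[1]=0)=0; Z[33]=0
i=34: min(r-i=1, Z[2]=0)=0; Z[34]=0
i=35: fresh scan; Z[35]=1 scan→box=[35,36)
i=36: fresh scan; Z[36]=1 scan→box=[36,37)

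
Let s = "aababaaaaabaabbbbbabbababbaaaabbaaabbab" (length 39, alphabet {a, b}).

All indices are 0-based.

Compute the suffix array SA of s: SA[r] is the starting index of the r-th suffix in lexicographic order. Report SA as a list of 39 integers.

[5, 6, 26, 7, 27, 32, 8, 0, 28, 33, 11, 37, 3, 9, 1, 21, 23, 29, 34, 18, 12, 38, 4, 25, 31, 10, 36, 2, 20, 22, 17, 24, 30, 35, 19, 16, 15, 14, 13]

sorted suffixes:
  #0 SA[0]=5  'aaaaabaabbbbbabbababbaaaabbaaabbab'
  #1 SA[1]=6  'aaaabaabbbbbabbababbaaaabbaaabbab'
  #2 SA[2]=26  'aaaabbaaabbab'
  #3 SA[3]=7  'aaabaabbbbbabbababbaaaabbaaabbab'
  #4 SA[4]=27  'aaabbaaabbab'
  #5 SA[5]=32  'aaabbab'
  #6 SA[6]=8  'aabaabbbbbabbababbaaaabbaaabbab'
  #7 SA[7]=0  'aababaaaaabaabbbbbabbababbaaaabbaaabbab'
  #8 SA[8]=28  'aabbaaabbab'
  #9 SA[9]=33  'aabbab'
  #10 SA[10]=11  'aabbbbbabbababbaaaabbaaabbab'
  #11 SA[11]=37  'ab'
  #12 SA[12]=3  'abaaaaabaabbbbbabbababbaaaabbaaabbab'
  #13 SA[13]=9  'abaabbbbbabbababbaaaabbaaabbab'
  #14 SA[14]=1  'ababaaaaabaabbbbbabbababbaaaabbaaabbab'
  #15 SA[15]=21  'ababbaaaabbaaabbab'
  #16 SA[16]=23  'abbaaaabbaaabbab'
  #17 SA[17]=29  'abbaaabbab'
  #18 SA[18]=34  'abbab'
  #19 SA[19]=18  'abbababbaaaabbaaabbab'
  #20 SA[20]=12  'abbbbbabbababbaaaabbaaabbab'
  #21 SA[21]=38  'b'
  #22 SA[22]=4  'baaaaabaabbbbbabbababbaaaabbaaabbab'
  #23 SA[23]=25  'baaaabbaaabbab'
  #24 SA[24]=31  'baaabbab'
  #25 SA[25]=10  'baabbbbbabbababbaaaabbaaabbab'
  #26 SA[26]=36  'bab'
  #27 SA[27]=2  'babaaaaabaabbbbbabbababbaaaabbaaabbab'
  #28 SA[28]=20  'bababbaaaabbaaabbab'
  #29 SA[29]=22  'babbaaaabbaaabbab'
  #30 SA[30]=17  'babbababbaaaabbaaabbab'
  #31 SA[31]=24  'bbaaaabbaaabbab'
  #32 SA[32]=30  'bbaaabbab'
  #33 SA[33]=35  'bbab'
  #34 SA[34]=19  'bbababbaaaabbaaabbab'
  #35 SA[35]=16  'bbabbababbaaaabbaaabbab'
  #36 SA[36]=15  'bbbabbababbaaaabbaaabbab'
  #37 SA[37]=14  'bbbbabbababbaaaabbaaabbab'
  #38 SA[38]=13  'bbbbbabbababbaaaabbaaabbab'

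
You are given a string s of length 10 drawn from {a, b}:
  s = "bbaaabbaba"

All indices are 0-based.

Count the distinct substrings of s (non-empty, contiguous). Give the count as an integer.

rank | idx | suffix
   0 |   9 | a
   1 |   2 | aaabbaba
   2 |   3 | aabbaba
   3 |   7 | aba
   4 |   4 | abbaba
   5 |   8 | ba
   6 |   1 | baaabbaba
   7 |   6 | baba
   8 |   0 | bbaaabbaba
   9 |   5 | bbaba

SA = [9, 2, 3, 7, 4, 8, 1, 6, 0, 5]
[i] adj suffixes → lcp
  [1] 9/2 → 1 ('a')
  [2] 2/3 → 2 ('aa')
  [3] 3/7 → 1 ('a')
  [4] 7/4 → 2 ('ab')
  [5] 4/8 → 0 ('')
  [6] 8/1 → 2 ('ba')
  [7] 1/6 → 2 ('ba')
  [8] 6/0 → 1 ('b')
  [9] 0/5 → 3 ('bba')

n(n+1)/2 = 10·11/2 = 55
Σ LCP = 0 + 1 + 2 + 1 + 2 + 0 + 2 + 2 + 1 + 3 = 14
distinct = 55 − 14 = 41

41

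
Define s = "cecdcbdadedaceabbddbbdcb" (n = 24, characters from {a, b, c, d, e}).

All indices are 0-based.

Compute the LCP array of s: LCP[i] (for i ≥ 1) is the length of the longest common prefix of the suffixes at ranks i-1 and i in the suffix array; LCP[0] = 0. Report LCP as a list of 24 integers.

rank→(start, suffix):
  0 → (14, 'abbddbbdcb')
  1 → (11, 'aceabbddbbdcb')
  2 → (7, 'adedaceabbddbbdcb')
  3 → (23, 'b')
  4 → (19, 'bbdcb')
  5 → (15, 'bbddbbdcb')
  6 → (5, 'bdadedaceabbddbbdcb')
  7 → (20, 'bdcb')
  8 → (16, 'bddbbdcb')
  9 → (22, 'cb')
  10 → (4, 'cbdadedaceabbddbbdcb')
  11 → (2, 'cdcbdadedaceabbddbbdcb')
  12 → (12, 'ceabbddbbdcb')
  13 → (0, 'cecdcbdadedaceabbddbbdcb')
  14 → (10, 'daceabbddbbdcb')
  15 → (6, 'dadedaceabbddbbdcb')
  16 → (18, 'dbbdcb')
  17 → (21, 'dcb')
  18 → (3, 'dcbdadedaceabbddbbdcb')
  19 → (17, 'ddbbdcb')
  20 → (8, 'dedaceabbddbbdcb')
  21 → (13, 'eabbddbbdcb')
  22 → (1, 'ecdcbdadedaceabbddbbdcb')
  23 → (9, 'edaceabbddbbdcb')

SA = [14, 11, 7, 23, 19, 15, 5, 20, 16, 22, 4, 2, 12, 0, 10, 6, 18, 21, 3, 17, 8, 13, 1, 9]
[i] adj suffixes → lcp
  [1] 14/11 → 1 ('a')
  [2] 11/7 → 1 ('a')
  [3] 7/23 → 0 ('')
  [4] 23/19 → 1 ('b')
  [5] 19/15 → 3 ('bbd')
  [6] 15/5 → 1 ('b')
  [7] 5/20 → 2 ('bd')
  [8] 20/16 → 2 ('bd')
  [9] 16/22 → 0 ('')
  [10] 22/4 → 2 ('cb')
  [11] 4/2 → 1 ('c')
  [12] 2/12 → 1 ('c')
  [13] 12/0 → 2 ('ce')
  [14] 0/10 → 0 ('')
  [15] 10/6 → 2 ('da')
  [16] 6/18 → 1 ('d')
  [17] 18/21 → 1 ('d')
  [18] 21/3 → 3 ('dcb')
  [19] 3/17 → 1 ('d')
  [20] 17/8 → 1 ('d')
  [21] 8/13 → 0 ('')
  [22] 13/1 → 1 ('e')
  [23] 1/9 → 1 ('e')

[0, 1, 1, 0, 1, 3, 1, 2, 2, 0, 2, 1, 1, 2, 0, 2, 1, 1, 3, 1, 1, 0, 1, 1]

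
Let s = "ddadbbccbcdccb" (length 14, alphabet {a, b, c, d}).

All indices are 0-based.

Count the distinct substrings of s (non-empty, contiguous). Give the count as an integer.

sorted suffixes:
  #0 SA[0]=2  'adbbccbcdccb'
  #1 SA[1]=13  'b'
  #2 SA[2]=4  'bbccbcdccb'
  #3 SA[3]=5  'bccbcdccb'
  #4 SA[4]=8  'bcdccb'
  #5 SA[5]=12  'cb'
  #6 SA[6]=7  'cbcdccb'
  #7 SA[7]=11  'ccb'
  #8 SA[8]=6  'ccbcdccb'
  #9 SA[9]=9  'cdccb'
  #10 SA[10]=1  'dadbbccbcdccb'
  #11 SA[11]=3  'dbbccbcdccb'
  #12 SA[12]=10  'dccb'
  #13 SA[13]=0  'ddadbbccbcdccb'

SA = [2, 13, 4, 5, 8, 12, 7, 11, 6, 9, 1, 3, 10, 0]
[i] adj suffixes → lcp
  [1] 2/13 → 0 ('')
  [2] 13/4 → 1 ('b')
  [3] 4/5 → 1 ('b')
  [4] 5/8 → 2 ('bc')
  [5] 8/12 → 0 ('')
  [6] 12/7 → 2 ('cb')
  [7] 7/11 → 1 ('c')
  [8] 11/6 → 3 ('ccb')
  [9] 6/9 → 1 ('c')
  [10] 9/1 → 0 ('')
  [11] 1/3 → 1 ('d')
  [12] 3/10 → 1 ('d')
  [13] 10/0 → 1 ('d')

n(n+1)/2 = 14·15/2 = 105
Σ LCP = 0 + 0 + 1 + 1 + 2 + 0 + 2 + 1 + 3 + 1 + 0 + 1 + 1 + 1 = 14
distinct = 105 − 14 = 91

91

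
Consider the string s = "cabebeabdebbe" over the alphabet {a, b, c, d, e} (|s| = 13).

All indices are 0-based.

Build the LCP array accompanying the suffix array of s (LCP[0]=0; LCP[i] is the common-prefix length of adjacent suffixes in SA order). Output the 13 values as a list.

rank | idx | suffix
   0 |   6 | abdebbe
   1 |   1 | abebeabdebbe
   2 |  10 | bbe
   3 |   7 | bdebbe
   4 |  11 | be
   5 |   4 | beabdebbe
   6 |   2 | bebeabdebbe
   7 |   0 | cabebeabdebbe
   8 |   8 | debbe
   9 |  12 | e
  10 |   5 | eabdebbe
  11 |   9 | ebbe
  12 |   3 | ebeabdebbe

SA = [6, 1, 10, 7, 11, 4, 2, 0, 8, 12, 5, 9, 3]
rank  pair      lcp
   1  s[6:],s[1:]  2  'ab'
   2  s[1:],s[10:]  0  ''
   3  s[10:],s[7:]  1  'b'
   4  s[7:],s[11:]  1  'b'
   5  s[11:],s[4:]  2  'be'
   6  s[4:],s[2:]  2  'be'
   7  s[2:],s[0:]  0  ''
   8  s[0:],s[8:]  0  ''
   9  s[8:],s[12:]  0  ''
  10  s[12:],s[5:]  1  'e'
  11  s[5:],s[9:]  1  'e'
  12  s[9:],s[3:]  2  'eb'

[0, 2, 0, 1, 1, 2, 2, 0, 0, 0, 1, 1, 2]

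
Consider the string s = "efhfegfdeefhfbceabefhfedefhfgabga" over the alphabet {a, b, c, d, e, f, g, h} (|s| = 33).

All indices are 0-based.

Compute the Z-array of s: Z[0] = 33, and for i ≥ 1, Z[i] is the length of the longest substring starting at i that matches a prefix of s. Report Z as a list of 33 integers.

Z[0]=33
i=1: i≥r, start 0; Z[1]=0
i=2: i≥r, start 0; Z[2]=0
i=3: i≥r, start 0; Z[3]=0
i=4: i≥r, start 0; Z[4]=1 extend→box=[4,5)
i=5: i≥r, start 0; Z[5]=0
i=6: i≥r, start 0; Z[6]=0
i=7: i≥r, start 0; Z[7]=0
i=8: i≥r, start 0; Z[8]=1 extend→box=[8,9)
i=9: i≥r, start 0; Z[9]=4 extend→box=[9,13)
i=10: min(r-i=3, Z[1]=0)=0; Z[10]=0
i=11: min(r-i=2, Z[2]=0)=0; Z[11]=0
i=12: min(r-i=1, Z[3]=0)=0; Z[12]=0
i=13: i≥r, start 0; Z[13]=0
i=14: i≥r, start 0; Z[14]=0
i=15: i≥r, start 0; Z[15]=1 extend→box=[15,16)
i=16: i≥r, start 0; Z[16]=0
i=17: i≥r, start 0; Z[17]=0
i=18: i≥r, start 0; Z[18]=5 extend→box=[18,23)
i=19: min(r-i=4, Z[1]=0)=0; Z[19]=0
i=20: min(r-i=3, Z[2]=0)=0; Z[20]=0
i=21: min(r-i=2, Z[3]=0)=0; Z[21]=0
i=22: min(r-i=1, Z[4]=1)=1; Z[22]=1
i=23: i≥r, start 0; Z[23]=0
i=24: i≥r, start 0; Z[24]=4 extend→box=[24,28)
i=25: min(r-i=3, Z[1]=0)=0; Z[25]=0
i=26: min(r-i=2, Z[2]=0)=0; Z[26]=0
i=27: min(r-i=1, Z[3]=0)=0; Z[27]=0
i=28: i≥r, start 0; Z[28]=0
i=29: i≥r, start 0; Z[29]=0
i=30: i≥r, start 0; Z[30]=0
i=31: i≥r, start 0; Z[31]=0
i=32: i≥r, start 0; Z[32]=0

[33, 0, 0, 0, 1, 0, 0, 0, 1, 4, 0, 0, 0, 0, 0, 1, 0, 0, 5, 0, 0, 0, 1, 0, 4, 0, 0, 0, 0, 0, 0, 0, 0]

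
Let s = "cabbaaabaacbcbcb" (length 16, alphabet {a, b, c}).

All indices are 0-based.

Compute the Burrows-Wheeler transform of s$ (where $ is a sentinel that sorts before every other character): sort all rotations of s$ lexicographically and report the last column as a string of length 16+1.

rank  rotation           last
    0  $cabbaaabaacbcbcb  b
    1  aaabaacbcbcb$cabb  b
    2  aabaacbcbcb$cabba  a
    3  aacbcbcb$cabbaaab  b
    4  abaacbcbcb$cabbaa  a
    5  abbaaabaacbcbcb$c  c
    6  acbcbcb$cabbaaaba  a
    7  b$cabbaaabaacbcbc  c
    8  baaabaacbcbcb$cab  b
    9  baacbcbcb$cabbaaa  a
   10  bbaaabaacbcbcb$ca  a
   11  bcb$cabbaaabaacbc  c
   12  bcbcb$cabbaaabaac  c
   13  cabbaaabaacbcbcb$  $
   14  cb$cabbaaabaacbcb  b
   15  cbcb$cabbaaabaacb  b
   16  cbcbcb$cabbaaabaa  a

bbabacacbaacc$bba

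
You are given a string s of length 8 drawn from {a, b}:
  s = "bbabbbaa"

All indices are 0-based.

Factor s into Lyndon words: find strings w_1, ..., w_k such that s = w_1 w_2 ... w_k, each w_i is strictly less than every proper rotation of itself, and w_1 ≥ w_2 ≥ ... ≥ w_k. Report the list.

["b", "b", "abbb", "a", "a"]

emit factor 1: 'b' (i=0, period=1)
emit factor 2: 'b' (i=1, period=1)
emit factor 3: 'abbb' (i=2, period=4)
emit factor 4: 'a' (i=6, period=1)
emit factor 5: 'a' (i=7, period=1)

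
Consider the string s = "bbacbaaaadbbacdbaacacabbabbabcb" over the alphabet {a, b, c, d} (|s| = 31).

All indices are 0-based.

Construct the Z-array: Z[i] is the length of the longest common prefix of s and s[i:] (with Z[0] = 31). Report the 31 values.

[31, 1, 0, 0, 1, 0, 0, 0, 0, 0, 4, 1, 0, 0, 0, 1, 0, 0, 0, 0, 0, 0, 3, 1, 0, 3, 1, 0, 1, 0, 1]

Z[0]=31
i=1: outside box; Z[1]=1 grow→box=[1,2)
i=2: outside box; Z[2]=0
i=3: outside box; Z[3]=0
i=4: outside box; Z[4]=1 grow→box=[4,5)
i=5: outside box; Z[5]=0
i=6: outside box; Z[6]=0
i=7: outside box; Z[7]=0
i=8: outside box; Z[8]=0
i=9: outside box; Z[9]=0
i=10: outside box; Z[10]=4 grow→box=[10,14)
i=11: min(r-i=3, Z[1]=1)=1; Z[11]=1
i=12: min(r-i=2, Z[2]=0)=0; Z[12]=0
i=13: min(r-i=1, Z[3]=0)=0; Z[13]=0
i=14: outside box; Z[14]=0
i=15: outside box; Z[15]=1 grow→box=[15,16)
i=16: outside box; Z[16]=0
i=17: outside box; Z[17]=0
i=18: outside box; Z[18]=0
i=19: outside box; Z[19]=0
i=20: outside box; Z[20]=0
i=21: outside box; Z[21]=0
i=22: outside box; Z[22]=3 grow→box=[22,25)
i=23: min(r-i=2, Z[1]=1)=1; Z[23]=1
i=24: min(r-i=1, Z[2]=0)=0; Z[24]=0
i=25: outside box; Z[25]=3 grow→box=[25,28)
i=26: min(r-i=2, Z[1]=1)=1; Z[26]=1
i=27: min(r-i=1, Z[2]=0)=0; Z[27]=0
i=28: outside box; Z[28]=1 grow→box=[28,29)
i=29: outside box; Z[29]=0
i=30: outside box; Z[30]=1 grow→box=[30,31)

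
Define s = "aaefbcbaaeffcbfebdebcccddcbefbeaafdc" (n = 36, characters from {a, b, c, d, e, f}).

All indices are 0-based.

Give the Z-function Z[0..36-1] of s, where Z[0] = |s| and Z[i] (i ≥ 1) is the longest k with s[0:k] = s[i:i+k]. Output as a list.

Z[0]=36
i=1: i≥r, start 0; Z[1]=1 scan→box=[1,2)
i=2: i≥r, start 0; Z[2]=0
i=3: i≥r, start 0; Z[3]=0
i=4: i≥r, start 0; Z[4]=0
i=5: i≥r, start 0; Z[5]=0
i=6: i≥r, start 0; Z[6]=0
i=7: i≥r, start 0; Z[7]=4 scan→box=[7,11)
i=8: min(r-i=3, Z[1]=1)=1; Z[8]=1
i=9: min(r-i=2, Z[2]=0)=0; Z[9]=0
i=10: min(r-i=1, Z[3]=0)=0; Z[10]=0
i=11: i≥r, start 0; Z[11]=0
i=12: i≥r, start 0; Z[12]=0
i=13: i≥r, start 0; Z[13]=0
i=14: i≥r, start 0; Z[14]=0
i=15: i≥r, start 0; Z[15]=0
i=16: i≥r, start 0; Z[16]=0
i=17: i≥r, start 0; Z[17]=0
i=18: i≥r, start 0; Z[18]=0
i=19: i≥r, start 0; Z[19]=0
i=20: i≥r, start 0; Z[20]=0
i=21: i≥r, start 0; Z[21]=0
i=22: i≥r, start 0; Z[22]=0
i=23: i≥r, start 0; Z[23]=0
i=24: i≥r, start 0; Z[24]=0
i=25: i≥r, start 0; Z[25]=0
i=26: i≥r, start 0; Z[26]=0
i=27: i≥r, start 0; Z[27]=0
i=28: i≥r, start 0; Z[28]=0
i=29: i≥r, start 0; Z[29]=0
i=30: i≥r, start 0; Z[30]=0
i=31: i≥r, start 0; Z[31]=2 scan→box=[31,33)
i=32: min(r-i=1, Z[1]=1)=1; Z[32]=1
i=33: i≥r, start 0; Z[33]=0
i=34: i≥r, start 0; Z[34]=0
i=35: i≥r, start 0; Z[35]=0

[36, 1, 0, 0, 0, 0, 0, 4, 1, 0, 0, 0, 0, 0, 0, 0, 0, 0, 0, 0, 0, 0, 0, 0, 0, 0, 0, 0, 0, 0, 0, 2, 1, 0, 0, 0]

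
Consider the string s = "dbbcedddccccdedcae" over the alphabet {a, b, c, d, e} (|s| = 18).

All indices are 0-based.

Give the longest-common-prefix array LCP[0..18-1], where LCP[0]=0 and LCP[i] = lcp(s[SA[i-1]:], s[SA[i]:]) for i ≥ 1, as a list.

rank→(start, suffix):
  0 → (16, 'ae')
  1 → (1, 'bbcedddccccdedcae')
  2 → (2, 'bcedddccccdedcae')
  3 → (15, 'cae')
  4 → (8, 'ccccdedcae')
  5 → (9, 'cccdedcae')
  6 → (10, 'ccdedcae')
  7 → (11, 'cdedcae')
  8 → (3, 'cedddccccdedcae')
  9 → (0, 'dbbcedddccccdedcae')
  10 → (14, 'dcae')
  11 → (7, 'dccccdedcae')
  12 → (6, 'ddccccdedcae')
  13 → (5, 'dddccccdedcae')
  14 → (12, 'dedcae')
  15 → (17, 'e')
  16 → (13, 'edcae')
  17 → (4, 'edddccccdedcae')

SA = [16, 1, 2, 15, 8, 9, 10, 11, 3, 0, 14, 7, 6, 5, 12, 17, 13, 4]
i: (SA[i-1],SA[i]) lcp shared
  1: (16,1) 0 ''
  2: (1,2) 1 'b'
  3: (2,15) 0 ''
  4: (15,8) 1 'c'
  5: (8,9) 3 'ccc'
  6: (9,10) 2 'cc'
  7: (10,11) 1 'c'
  8: (11,3) 1 'c'
  9: (3,0) 0 ''
  10: (0,14) 1 'd'
  11: (14,7) 2 'dc'
  12: (7,6) 1 'd'
  13: (6,5) 2 'dd'
  14: (5,12) 1 'd'
  15: (12,17) 0 ''
  16: (17,13) 1 'e'
  17: (13,4) 2 'ed'

[0, 0, 1, 0, 1, 3, 2, 1, 1, 0, 1, 2, 1, 2, 1, 0, 1, 2]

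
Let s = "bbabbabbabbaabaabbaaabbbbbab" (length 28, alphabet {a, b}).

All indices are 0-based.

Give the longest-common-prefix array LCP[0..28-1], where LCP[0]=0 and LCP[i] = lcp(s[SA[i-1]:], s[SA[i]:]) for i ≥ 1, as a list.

[0, 2, 3, 4, 1, 2, 2, 5, 4, 7, 3, 0, 1, 3, 4, 2, 3, 5, 8, 1, 4, 3, 4, 6, 9, 2, 3, 4]

sorted suffixes:
  #0 SA[0]=18  'aaabbbbbab'
  #1 SA[1]=11  'aabaabbaaabbbbbab'
  #2 SA[2]=14  'aabbaaabbbbbab'
  #3 SA[3]=19  'aabbbbbab'
  #4 SA[4]=26  'ab'
  #5 SA[5]=12  'abaabbaaabbbbbab'
  #6 SA[6]=15  'abbaaabbbbbab'
  #7 SA[7]=8  'abbaabaabbaaabbbbbab'
  #8 SA[8]=5  'abbabbaabaabbaaabbbbbab'
  #9 SA[9]=2  'abbabbabbaabaabbaaabbbbbab'
  #10 SA[10]=20  'abbbbbab'
  #11 SA[11]=27  'b'
  #12 SA[12]=17  'baaabbbbbab'
  #13 SA[13]=10  'baabaabbaaabbbbbab'
  #14 SA[14]=13  'baabbaaabbbbbab'
  #15 SA[15]=25  'bab'
  #16 SA[16]=7  'babbaabaabbaaabbbbbab'
  #17 SA[17]=4  'babbabbaabaabbaaabbbbbab'
  #18 SA[18]=1  'babbabbabbaabaabbaaabbbbbab'
  #19 SA[19]=16  'bbaaabbbbbab'
  #20 SA[20]=9  'bbaabaabbaaabbbbbab'
  #21 SA[21]=24  'bbab'
  #22 SA[22]=6  'bbabbaabaabbaaabbbbbab'
  #23 SA[23]=3  'bbabbabbaabaabbaaabbbbbab'
  #24 SA[24]=0  'bbabbabbabbaabaabbaaabbbbbab'
  #25 SA[25]=23  'bbbab'
  #26 SA[26]=22  'bbbbab'
  #27 SA[27]=21  'bbbbbab'

SA = [18, 11, 14, 19, 26, 12, 15, 8, 5, 2, 20, 27, 17, 10, 13, 25, 7, 4, 1, 16, 9, 24, 6, 3, 0, 23, 22, 21]
rank  pair      lcp
   1  s[18:],s[11:]  2  'aa'
   2  s[11:],s[14:]  3  'aab'
   3  s[14:],s[19:]  4  'aabb'
   4  s[19:],s[26:]  1  'a'
   5  s[26:],s[12:]  2  'ab'
   6  s[12:],s[15:]  2  'ab'
   7  s[15:],s[8:]  5  'abbaa'
   8  s[8:],s[5:]  4  'abba'
   9  s[5:],s[2:]  7  'abbabba'
  10  s[2:],s[20:]  3  'abb'
  11  s[20:],s[27:]  0  ''
  12  s[27:],s[17:]  1  'b'
  13  s[17:],s[10:]  3  'baa'
  14  s[10:],s[13:]  4  'baab'
  15  s[13:],s[25:]  2  'ba'
  16  s[25:],s[7:]  3  'bab'
  17  s[7:],s[4:]  5  'babba'
  18  s[4:],s[1:]  8  'babbabba'
  19  s[1:],s[16:]  1  'b'
  20  s[16:],s[9:]  4  'bbaa'
  21  s[9:],s[24:]  3  'bba'
  22  s[24:],s[6:]  4  'bbab'
  23  s[6:],s[3:]  6  'bbabba'
  24  s[3:],s[0:]  9  'bbabbabba'
  25  s[0:],s[23:]  2  'bb'
  26  s[23:],s[22:]  3  'bbb'
  27  s[22:],s[21:]  4  'bbbb'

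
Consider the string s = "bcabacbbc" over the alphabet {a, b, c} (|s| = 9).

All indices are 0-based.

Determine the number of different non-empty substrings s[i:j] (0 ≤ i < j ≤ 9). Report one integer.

sorted suffixes:
  #0 SA[0]=2  'abacbbc'
  #1 SA[1]=4  'acbbc'
  #2 SA[2]=3  'bacbbc'
  #3 SA[3]=6  'bbc'
  #4 SA[4]=7  'bc'
  #5 SA[5]=0  'bcabacbbc'
  #6 SA[6]=8  'c'
  #7 SA[7]=1  'cabacbbc'
  #8 SA[8]=5  'cbbc'

SA = [2, 4, 3, 6, 7, 0, 8, 1, 5]
[i] adj suffixes → lcp
  [1] 2/4 → 1 ('a')
  [2] 4/3 → 0 ('')
  [3] 3/6 → 1 ('b')
  [4] 6/7 → 1 ('b')
  [5] 7/0 → 2 ('bc')
  [6] 0/8 → 0 ('')
  [7] 8/1 → 1 ('c')
  [8] 1/5 → 1 ('c')

n(n+1)/2 = 9·10/2 = 45
Σ LCP = 0 + 1 + 0 + 1 + 1 + 2 + 0 + 1 + 1 = 7
distinct = 45 − 7 = 38

38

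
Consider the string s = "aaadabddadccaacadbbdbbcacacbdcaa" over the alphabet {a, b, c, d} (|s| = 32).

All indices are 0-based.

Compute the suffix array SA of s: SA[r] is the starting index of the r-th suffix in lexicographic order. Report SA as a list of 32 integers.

sorted suffixes:
  #0 SA[0]=31  'a'
  #1 SA[1]=30  'aa'
  #2 SA[2]=0  'aaadabddadccaacadbbdbbcacacbdcaa'
  #3 SA[3]=12  'aacadbbdbbcacacbdcaa'
  #4 SA[4]=1  'aadabddadccaacadbbdbbcacacbdcaa'
  #5 SA[5]=4  'abddadccaacadbbdbbcacacbdcaa'
  #6 SA[6]=23  'acacbdcaa'
  #7 SA[7]=13  'acadbbdbbcacacbdcaa'
  #8 SA[8]=25  'acbdcaa'
  #9 SA[9]=2  'adabddadccaacadbbdbbcacacbdcaa'
  #10 SA[10]=15  'adbbdbbcacacbdcaa'
  #11 SA[11]=8  'adccaacadbbdbbcacacbdcaa'
  #12 SA[12]=20  'bbcacacbdcaa'
  #13 SA[13]=17  'bbdbbcacacbdcaa'
  #14 SA[14]=21  'bcacacbdcaa'
  #15 SA[15]=18  'bdbbcacacbdcaa'
  #16 SA[16]=27  'bdcaa'
  #17 SA[17]=5  'bddadccaacadbbdbbcacacbdcaa'
  #18 SA[18]=29  'caa'
  #19 SA[19]=11  'caacadbbdbbcacacbdcaa'
  #20 SA[20]=22  'cacacbdcaa'
  #21 SA[21]=24  'cacbdcaa'
  #22 SA[22]=14  'cadbbdbbcacacbdcaa'
  #23 SA[23]=26  'cbdcaa'
  #24 SA[24]=10  'ccaacadbbdbbcacacbdcaa'
  #25 SA[25]=3  'dabddadccaacadbbdbbcacacbdcaa'
  #26 SA[26]=7  'dadccaacadbbdbbcacacbdcaa'
  #27 SA[27]=19  'dbbcacacbdcaa'
  #28 SA[28]=16  'dbbdbbcacacbdcaa'
  #29 SA[29]=28  'dcaa'
  #30 SA[30]=9  'dccaacadbbdbbcacacbdcaa'
  #31 SA[31]=6  'ddadccaacadbbdbbcacacbdcaa'

[31, 30, 0, 12, 1, 4, 23, 13, 25, 2, 15, 8, 20, 17, 21, 18, 27, 5, 29, 11, 22, 24, 14, 26, 10, 3, 7, 19, 16, 28, 9, 6]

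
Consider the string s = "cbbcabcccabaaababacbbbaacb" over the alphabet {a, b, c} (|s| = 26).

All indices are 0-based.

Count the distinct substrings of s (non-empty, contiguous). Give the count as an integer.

rank | idx | suffix
   0 |  11 | aaababacbbbaacb
   1 |  12 | aababacbbbaacb
   2 |  22 | aacb
   3 |   9 | abaaababacbbbaacb
   4 |  13 | ababacbbbaacb
   5 |  15 | abacbbbaacb
   6 |   4 | abcccabaaababacbbbaacb
   7 |  23 | acb
   8 |  17 | acbbbaacb
   9 |  25 | b
  10 |  10 | baaababacbbbaacb
  11 |  21 | baacb
  12 |  14 | babacbbbaacb
  13 |  16 | bacbbbaacb
  14 |  20 | bbaacb
  15 |  19 | bbbaacb
  16 |   1 | bbcabcccabaaababacbbbaacb
  17 |   2 | bcabcccabaaababacbbbaacb
  18 |   5 | bcccabaaababacbbbaacb
  19 |   8 | cabaaababacbbbaacb
  20 |   3 | cabcccabaaababacbbbaacb
  21 |  24 | cb
  22 |  18 | cbbbaacb
  23 |   0 | cbbcabcccabaaababacbbbaacb
  24 |   7 | ccabaaababacbbbaacb
  25 |   6 | cccabaaababacbbbaacb

SA = [11, 12, 22, 9, 13, 15, 4, 23, 17, 25, 10, 21, 14, 16, 20, 19, 1, 2, 5, 8, 3, 24, 18, 0, 7, 6]
i: (SA[i-1],SA[i]) lcp shared
  1: (11,12) 2 'aa'
  2: (12,22) 2 'aa'
  3: (22,9) 1 'a'
  4: (9,13) 3 'aba'
  5: (13,15) 3 'aba'
  6: (15,4) 2 'ab'
  7: (4,23) 1 'a'
  8: (23,17) 3 'acb'
  9: (17,25) 0 ''
  10: (25,10) 1 'b'
  11: (10,21) 3 'baa'
  12: (21,14) 2 'ba'
  13: (14,16) 2 'ba'
  14: (16,20) 1 'b'
  15: (20,19) 2 'bb'
  16: (19,1) 2 'bb'
  17: (1,2) 1 'b'
  18: (2,5) 2 'bc'
  19: (5,8) 0 ''
  20: (8,3) 3 'cab'
  21: (3,24) 1 'c'
  22: (24,18) 2 'cb'
  23: (18,0) 3 'cbb'
  24: (0,7) 1 'c'
  25: (7,6) 2 'cc'

n(n+1)/2 = 26·27/2 = 351
Σ LCP = 0 + 2 + 2 + 1 + 3 + 3 + 2 + 1 + 3 + 0 + 1 + 3 + 2 + 2 + 1 + 2 + 2 + 1 + 2 + 0 + 3 + 1 + 2 + 3 + 1 + 2 = 45
distinct = 351 − 45 = 306

306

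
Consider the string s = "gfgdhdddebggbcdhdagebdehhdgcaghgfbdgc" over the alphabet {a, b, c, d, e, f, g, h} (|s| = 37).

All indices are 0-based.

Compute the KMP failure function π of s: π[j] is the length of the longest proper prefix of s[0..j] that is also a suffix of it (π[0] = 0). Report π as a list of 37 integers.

[0, 0, 1, 0, 0, 0, 0, 0, 0, 0, 1, 1, 0, 0, 0, 0, 0, 0, 1, 0, 0, 0, 0, 0, 0, 0, 1, 0, 0, 1, 0, 1, 2, 0, 0, 1, 0]

π[0] = 0
j=1 s[j]='f': π[1]=0 (border '')
j=2 s[j]='g': π[2]=1 (border 'g')
j=3 s[j]='d': k: 1→0; π[3]=0 (border '')
j=4 s[j]='h': π[4]=0 (border '')
j=5 s[j]='d': π[5]=0 (border '')
j=6 s[j]='d': π[6]=0 (border '')
j=7 s[j]='d': π[7]=0 (border '')
j=8 s[j]='e': π[8]=0 (border '')
j=9 s[j]='b': π[9]=0 (border '')
j=10 s[j]='g': π[10]=1 (border 'g')
j=11 s[j]='g': k: 1→0; π[11]=1 (border 'g')
j=12 s[j]='b': k: 1→0; π[12]=0 (border '')
j=13 s[j]='c': π[13]=0 (border '')
j=14 s[j]='d': π[14]=0 (border '')
j=15 s[j]='h': π[15]=0 (border '')
j=16 s[j]='d': π[16]=0 (border '')
j=17 s[j]='a': π[17]=0 (border '')
j=18 s[j]='g': π[18]=1 (border 'g')
j=19 s[j]='e': k: 1→0; π[19]=0 (border '')
j=20 s[j]='b': π[20]=0 (border '')
j=21 s[j]='d': π[21]=0 (border '')
j=22 s[j]='e': π[22]=0 (border '')
j=23 s[j]='h': π[23]=0 (border '')
j=24 s[j]='h': π[24]=0 (border '')
j=25 s[j]='d': π[25]=0 (border '')
j=26 s[j]='g': π[26]=1 (border 'g')
j=27 s[j]='c': k: 1→0; π[27]=0 (border '')
j=28 s[j]='a': π[28]=0 (border '')
j=29 s[j]='g': π[29]=1 (border 'g')
j=30 s[j]='h': k: 1→0; π[30]=0 (border '')
j=31 s[j]='g': π[31]=1 (border 'g')
j=32 s[j]='f': π[32]=2 (border 'gf')
j=33 s[j]='b': k: 2→0; π[33]=0 (border '')
j=34 s[j]='d': π[34]=0 (border '')
j=35 s[j]='g': π[35]=1 (border 'g')
j=36 s[j]='c': k: 1→0; π[36]=0 (border '')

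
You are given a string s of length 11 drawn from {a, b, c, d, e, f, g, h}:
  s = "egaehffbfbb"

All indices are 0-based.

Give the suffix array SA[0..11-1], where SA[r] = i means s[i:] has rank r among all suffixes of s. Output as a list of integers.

[2, 10, 9, 7, 0, 3, 8, 6, 5, 1, 4]

sorted suffixes:
  #0 SA[0]=2  'aehffbfbb'
  #1 SA[1]=10  'b'
  #2 SA[2]=9  'bb'
  #3 SA[3]=7  'bfbb'
  #4 SA[4]=0  'egaehffbfbb'
  #5 SA[5]=3  'ehffbfbb'
  #6 SA[6]=8  'fbb'
  #7 SA[7]=6  'fbfbb'
  #8 SA[8]=5  'ffbfbb'
  #9 SA[9]=1  'gaehffbfbb'
  #10 SA[10]=4  'hffbfbb'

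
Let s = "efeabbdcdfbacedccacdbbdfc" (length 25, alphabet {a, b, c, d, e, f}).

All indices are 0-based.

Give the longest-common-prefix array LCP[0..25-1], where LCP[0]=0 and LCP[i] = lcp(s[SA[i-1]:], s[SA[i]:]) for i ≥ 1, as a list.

rank→(start, suffix):
  0 → (3, 'abbdcdfbacedccacdbbdfc')
  1 → (17, 'acdbbdfc')
  2 → (11, 'acedccacdbbdfc')
  3 → (10, 'bacedccacdbbdfc')
  4 → (4, 'bbdcdfbacedccacdbbdfc')
  5 → (20, 'bbdfc')
  6 → (5, 'bdcdfbacedccacdbbdfc')
  7 → (21, 'bdfc')
  8 → (24, 'c')
  9 → (16, 'cacdbbdfc')
  10 → (15, 'ccacdbbdfc')
  11 → (18, 'cdbbdfc')
  12 → (7, 'cdfbacedccacdbbdfc')
  13 → (12, 'cedccacdbbdfc')
  14 → (19, 'dbbdfc')
  15 → (14, 'dccacdbbdfc')
  16 → (6, 'dcdfbacedccacdbbdfc')
  17 → (8, 'dfbacedccacdbbdfc')
  18 → (22, 'dfc')
  19 → (2, 'eabbdcdfbacedccacdbbdfc')
  20 → (13, 'edccacdbbdfc')
  21 → (0, 'efeabbdcdfbacedccacdbbdfc')
  22 → (9, 'fbacedccacdbbdfc')
  23 → (23, 'fc')
  24 → (1, 'feabbdcdfbacedccacdbbdfc')

SA = [3, 17, 11, 10, 4, 20, 5, 21, 24, 16, 15, 18, 7, 12, 19, 14, 6, 8, 22, 2, 13, 0, 9, 23, 1]
i: (SA[i-1],SA[i]) lcp shared
  1: (3,17) 1 'a'
  2: (17,11) 2 'ac'
  3: (11,10) 0 ''
  4: (10,4) 1 'b'
  5: (4,20) 3 'bbd'
  6: (20,5) 1 'b'
  7: (5,21) 2 'bd'
  8: (21,24) 0 ''
  9: (24,16) 1 'c'
  10: (16,15) 1 'c'
  11: (15,18) 1 'c'
  12: (18,7) 2 'cd'
  13: (7,12) 1 'c'
  14: (12,19) 0 ''
  15: (19,14) 1 'd'
  16: (14,6) 2 'dc'
  17: (6,8) 1 'd'
  18: (8,22) 2 'df'
  19: (22,2) 0 ''
  20: (2,13) 1 'e'
  21: (13,0) 1 'e'
  22: (0,9) 0 ''
  23: (9,23) 1 'f'
  24: (23,1) 1 'f'

[0, 1, 2, 0, 1, 3, 1, 2, 0, 1, 1, 1, 2, 1, 0, 1, 2, 1, 2, 0, 1, 1, 0, 1, 1]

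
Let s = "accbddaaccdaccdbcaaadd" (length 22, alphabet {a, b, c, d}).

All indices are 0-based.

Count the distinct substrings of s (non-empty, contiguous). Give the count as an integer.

222

sorted suffixes:
  #0 SA[0]=17  'aaadd'
  #1 SA[1]=6  'aaccdaccdbcaaadd'
  #2 SA[2]=18  'aadd'
  #3 SA[3]=0  'accbddaaccdaccdbcaaadd'
  #4 SA[4]=7  'accdaccdbcaaadd'
  #5 SA[5]=11  'accdbcaaadd'
  #6 SA[6]=19  'add'
  #7 SA[7]=15  'bcaaadd'
  #8 SA[8]=3  'bddaaccdaccdbcaaadd'
  #9 SA[9]=16  'caaadd'
  #10 SA[10]=2  'cbddaaccdaccdbcaaadd'
  #11 SA[11]=1  'ccbddaaccdaccdbcaaadd'
  #12 SA[12]=8  'ccdaccdbcaaadd'
  #13 SA[13]=12  'ccdbcaaadd'
  #14 SA[14]=9  'cdaccdbcaaadd'
  #15 SA[15]=13  'cdbcaaadd'
  #16 SA[16]=21  'd'
  #17 SA[17]=5  'daaccdaccdbcaaadd'
  #18 SA[18]=10  'daccdbcaaadd'
  #19 SA[19]=14  'dbcaaadd'
  #20 SA[20]=20  'dd'
  #21 SA[21]=4  'ddaaccdaccdbcaaadd'

SA = [17, 6, 18, 0, 7, 11, 19, 15, 3, 16, 2, 1, 8, 12, 9, 13, 21, 5, 10, 14, 20, 4]
i: (SA[i-1],SA[i]) lcp shared
  1: (17,6) 2 'aa'
  2: (6,18) 2 'aa'
  3: (18,0) 1 'a'
  4: (0,7) 3 'acc'
  5: (7,11) 4 'accd'
  6: (11,19) 1 'a'
  7: (19,15) 0 ''
  8: (15,3) 1 'b'
  9: (3,16) 0 ''
  10: (16,2) 1 'c'
  11: (2,1) 1 'c'
  12: (1,8) 2 'cc'
  13: (8,12) 3 'ccd'
  14: (12,9) 1 'c'
  15: (9,13) 2 'cd'
  16: (13,21) 0 ''
  17: (21,5) 1 'd'
  18: (5,10) 2 'da'
  19: (10,14) 1 'd'
  20: (14,20) 1 'd'
  21: (20,4) 2 'dd'

n(n+1)/2 = 22·23/2 = 253
Σ LCP = 0 + 2 + 2 + 1 + 3 + 4 + 1 + 0 + 1 + 0 + 1 + 1 + 2 + 3 + 1 + 2 + 0 + 1 + 2 + 1 + 1 + 2 = 31
distinct = 253 − 31 = 222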